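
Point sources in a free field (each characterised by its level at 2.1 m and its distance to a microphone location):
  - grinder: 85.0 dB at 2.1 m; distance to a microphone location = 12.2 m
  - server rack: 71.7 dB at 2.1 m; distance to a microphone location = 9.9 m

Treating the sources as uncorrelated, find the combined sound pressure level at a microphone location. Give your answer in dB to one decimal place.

Apply inverse-square spreading to bring every level to the receiver, then sum 10^(L/10).
grinder: 85.0 − 20·log₁₀(12.2/2.1) = 85.0 − 15.28 = 69.72 dB.
server rack: 71.7 − 20·log₁₀(9.9/2.1) = 71.7 − 13.47 = 58.23 dB.
Σ 10^(L/10) = 1.004e+07 → L_total = 10·log₁₀(1.004e+07) = 70.02 dB.

70.0 dB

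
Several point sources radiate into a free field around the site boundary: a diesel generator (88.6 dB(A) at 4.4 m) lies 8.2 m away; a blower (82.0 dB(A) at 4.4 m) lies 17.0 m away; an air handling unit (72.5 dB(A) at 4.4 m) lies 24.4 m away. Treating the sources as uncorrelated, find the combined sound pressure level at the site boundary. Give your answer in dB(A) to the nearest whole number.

Apply inverse-square spreading to bring every level to the receiver, then sum 10^(L/10).
diesel generator: 88.6 − 20·log₁₀(8.2/4.4) = 88.6 − 5.41 = 83.19 dB(A).
blower: 82.0 − 20·log₁₀(17.0/4.4) = 82.0 − 11.74 = 70.26 dB(A).
air handling unit: 72.5 − 20·log₁₀(24.4/4.4) = 72.5 − 14.88 = 57.62 dB(A).
Σ 10^(L/10) = 2.198e+08 → L_total = 10·log₁₀(2.198e+08) = 83.42 dB(A).

83 dB(A)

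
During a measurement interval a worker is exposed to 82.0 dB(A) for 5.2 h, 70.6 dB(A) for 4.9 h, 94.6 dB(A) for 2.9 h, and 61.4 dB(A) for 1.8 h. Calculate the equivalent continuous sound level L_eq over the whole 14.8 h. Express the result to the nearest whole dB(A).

88 dB(A)

The energy average is taken in the linear domain: L_eq = 10·log₁₀[(Σ tᵢ·10^(Lᵢ/10))/T], T = 14.8 h.
Σ tᵢ·10^(Lᵢ/10) = 5.2·10^(82.0/10) + 4.9·10^(70.6/10) + 2.9·10^(94.6/10) + 1.8·10^(61.4/10) = 9.247e+09.
L_eq = 10·log₁₀(9.247e+09/14.8) = 87.96 dB(A).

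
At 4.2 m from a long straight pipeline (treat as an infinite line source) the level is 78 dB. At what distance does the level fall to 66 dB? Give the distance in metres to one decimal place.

66.6 m

For a line source L₁ − L₂ = 10·log₁₀(r₂/r₁), so r₂ = r₁·10^((L₁−L₂)/10).
r₂ = 4.2·10^((78−66)/10) = 4.2·10^(12.0/10) = 66.57 m.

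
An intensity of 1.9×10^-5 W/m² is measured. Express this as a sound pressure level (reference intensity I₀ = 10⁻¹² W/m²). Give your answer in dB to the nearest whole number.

73 dB

Dividing by I₀ shifts the exponent by 12: I/I₀ = 1.9×10^7.
L = 10·(0.2788 + 7) = 72.79 dB.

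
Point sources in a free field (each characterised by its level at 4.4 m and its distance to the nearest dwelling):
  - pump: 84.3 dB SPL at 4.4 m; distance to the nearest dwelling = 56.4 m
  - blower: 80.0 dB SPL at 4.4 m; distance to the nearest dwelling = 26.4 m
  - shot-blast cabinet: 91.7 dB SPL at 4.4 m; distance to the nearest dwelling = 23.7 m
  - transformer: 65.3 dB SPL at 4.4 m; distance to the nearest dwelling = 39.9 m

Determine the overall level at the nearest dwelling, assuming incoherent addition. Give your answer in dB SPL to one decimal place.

77.4 dB SPL

First find each source's level at the receiver (point-source: −20·log₁₀(r/r_ref)), then combine on an intensity basis.
pump: 84.3 − 20·log₁₀(56.4/4.4) = 84.3 − 22.16 = 62.14 dB SPL.
blower: 80.0 − 20·log₁₀(26.4/4.4) = 80.0 − 15.56 = 64.44 dB SPL.
shot-blast cabinet: 91.7 − 20·log₁₀(23.7/4.4) = 91.7 − 14.63 = 77.07 dB SPL.
transformer: 65.3 − 20·log₁₀(39.9/4.4) = 65.3 − 19.15 = 46.15 dB SPL.
Σ 10^(L/10) = 5.544e+07 → L_total = 10·log₁₀(5.544e+07) = 77.44 dB SPL.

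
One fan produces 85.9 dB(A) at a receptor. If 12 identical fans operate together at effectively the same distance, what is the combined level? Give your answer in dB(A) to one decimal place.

With 12 equal, uncorrelated contributions the intensity is 12× that of one unit, giving a rise of 10·log₁₀ 12.
L_total = 85.9 + 10·log₁₀(12) = 85.9 + 10.792 = 96.69 dB(A).

96.7 dB(A)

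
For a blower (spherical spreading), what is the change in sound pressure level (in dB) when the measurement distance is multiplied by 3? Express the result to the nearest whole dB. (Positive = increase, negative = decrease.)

-10 dB

A point source loses 6 dB per doubling of distance; generally ΔL = −20·log₁₀(r₂/r₁).
ΔL = −20·log₁₀(3) = -9.54 dB.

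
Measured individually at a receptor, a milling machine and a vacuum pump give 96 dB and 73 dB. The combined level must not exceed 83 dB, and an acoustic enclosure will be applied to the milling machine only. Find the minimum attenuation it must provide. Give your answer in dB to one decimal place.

Fixed contribution from the other source: Σ 10^(L/10) = 10^(73/10) = 1.995e+07 (73.00 dB).
To meet 83 dB overall, the treated milling machine may contribute at most 10^(83/10) − 1.995e+07 = 1.796e+08, i.e. 82.54 dB.
Required insertion loss = 96 − 82.54 = 13.46 dB.

13.5 dB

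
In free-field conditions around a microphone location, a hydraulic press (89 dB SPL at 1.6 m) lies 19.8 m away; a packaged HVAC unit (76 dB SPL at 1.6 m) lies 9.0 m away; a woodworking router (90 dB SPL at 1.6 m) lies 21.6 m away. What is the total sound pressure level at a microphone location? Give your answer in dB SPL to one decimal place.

70.8 dB SPL

Apply inverse-square spreading to bring every level to the receiver, then sum 10^(L/10).
hydraulic press: 89 − 20·log₁₀(19.8/1.6) = 89 − 21.85 = 67.15 dB SPL.
packaged HVAC unit: 76 − 20·log₁₀(9.0/1.6) = 76 − 15.00 = 61.00 dB SPL.
woodworking router: 90 − 20·log₁₀(21.6/1.6) = 90 − 22.61 = 67.39 dB SPL.
Σ 10^(L/10) = 1.193e+07 → L_total = 10·log₁₀(1.193e+07) = 70.77 dB SPL.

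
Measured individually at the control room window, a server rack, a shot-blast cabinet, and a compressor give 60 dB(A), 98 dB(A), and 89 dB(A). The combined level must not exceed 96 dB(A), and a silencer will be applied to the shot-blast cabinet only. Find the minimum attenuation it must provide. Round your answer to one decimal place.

3.0 dB

Fixed contribution from the other sources: Σ 10^(L/10) = 10^(60/10) + 10^(89/10) = 7.953e+08 (89.01 dB(A)).
To meet 96 dB(A) overall, the treated shot-blast cabinet may contribute at most 10^(96/10) − 7.953e+08 = 3.186e+09, i.e. 95.03 dB(A).
So the shot-blast cabinet must be reduced from 98 to 95.03 dB(A): IL = 2.97 dB.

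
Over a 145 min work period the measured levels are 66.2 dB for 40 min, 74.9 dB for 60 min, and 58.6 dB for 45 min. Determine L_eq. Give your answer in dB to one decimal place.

L_eq = 10·log₁₀[(1/T)·Σ tᵢ·10^(Lᵢ/10)] with T = 145 min.
Σ tᵢ·10^(Lᵢ/10) = 40·10^(66.2/10) + 60·10^(74.9/10) + 45·10^(58.6/10) = 2.054e+09.
L_eq = 10·log₁₀(2.054e+09/145) = 71.51 dB.

71.5 dB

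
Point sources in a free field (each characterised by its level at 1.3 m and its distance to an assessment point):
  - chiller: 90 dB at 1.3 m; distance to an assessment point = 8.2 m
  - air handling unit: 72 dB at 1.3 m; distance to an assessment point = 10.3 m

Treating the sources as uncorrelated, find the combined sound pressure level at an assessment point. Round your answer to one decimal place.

74.0 dB

Propagate each source to the receiver with L = L_ref − 20·log₁₀(r/r_ref), then add intensities.
chiller: 90 − 20·log₁₀(8.2/1.3) = 90 − 16.00 = 74.00 dB.
air handling unit: 72 − 20·log₁₀(10.3/1.3) = 72 − 17.98 = 54.02 dB.
Σ 10^(L/10) = 2.539e+07 → L_total = 10·log₁₀(2.539e+07) = 74.05 dB.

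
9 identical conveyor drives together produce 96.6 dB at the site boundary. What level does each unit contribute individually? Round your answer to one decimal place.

9 equal contributions raise the level by 10·log₁₀ 9 = 9.542 dB, so each unit alone gives 96.6 − 9.542.

87.1 dB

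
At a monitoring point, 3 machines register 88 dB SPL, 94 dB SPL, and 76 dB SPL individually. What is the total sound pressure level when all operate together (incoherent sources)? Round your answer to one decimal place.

Incoherent sources combine by intensity addition: L_total = 10·log₁₀(Σ 10^(L_i/10)).
Σ 10^(L/10) = 10^(88/10) + 10^(94/10) + 10^(76/10) = 3.183e+09.
L_total = 10·log₁₀(3.183e+09) = 95.03 dB SPL.

95.0 dB SPL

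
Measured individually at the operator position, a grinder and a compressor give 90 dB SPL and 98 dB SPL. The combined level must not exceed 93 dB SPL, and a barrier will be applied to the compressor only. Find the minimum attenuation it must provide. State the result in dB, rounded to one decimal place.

The untreated sources together contribute 10^(90/10) = 1.000e+09, i.e. 90.00 dB SPL.
To meet 93 dB SPL overall, the treated compressor may contribute at most 10^(93/10) − 1.000e+09 = 9.953e+08, i.e. 89.98 dB SPL.
Required insertion loss = 98 − 89.98 = 8.02 dB.

8.0 dB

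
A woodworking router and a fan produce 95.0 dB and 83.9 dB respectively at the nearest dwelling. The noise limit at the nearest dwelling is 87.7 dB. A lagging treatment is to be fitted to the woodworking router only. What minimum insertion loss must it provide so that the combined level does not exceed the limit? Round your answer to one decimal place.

Fixed contribution from the other source: Σ 10^(L/10) = 10^(83.9/10) = 2.455e+08 (83.90 dB).
The limit corresponds to 10^(87.7/10) = 5.888e+08; subtracting the fixed part leaves 3.434e+08 for the woodworking router, i.e. 85.36 dB.
So the woodworking router must be reduced from 95.0 to 85.36 dB: IL = 9.64 dB.

9.6 dB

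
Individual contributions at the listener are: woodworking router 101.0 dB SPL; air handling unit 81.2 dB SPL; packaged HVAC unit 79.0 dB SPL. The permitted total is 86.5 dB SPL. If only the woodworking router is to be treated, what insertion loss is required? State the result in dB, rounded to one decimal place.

17.3 dB

Everything except the woodworking router sums to 10^(81.2/10) + 10^(79.0/10) = 2.113e+08 in linear terms, 83.25 dB SPL.
The limit corresponds to 10^(86.5/10) = 4.467e+08; subtracting the fixed part leaves 2.354e+08 for the woodworking router, i.e. 83.72 dB SPL.
So the woodworking router must be reduced from 101.0 to 83.72 dB SPL: IL = 17.28 dB.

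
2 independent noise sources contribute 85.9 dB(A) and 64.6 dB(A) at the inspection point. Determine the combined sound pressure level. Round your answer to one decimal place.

85.9 dB(A)

Incoherent sources combine by intensity addition: L_total = 10·log₁₀(Σ 10^(L_i/10)).
Σ 10^(L/10) = 10^(85.9/10) + 10^(64.6/10) = 3.919e+08.
L_total = 10·log₁₀(3.919e+08) = 85.93 dB(A).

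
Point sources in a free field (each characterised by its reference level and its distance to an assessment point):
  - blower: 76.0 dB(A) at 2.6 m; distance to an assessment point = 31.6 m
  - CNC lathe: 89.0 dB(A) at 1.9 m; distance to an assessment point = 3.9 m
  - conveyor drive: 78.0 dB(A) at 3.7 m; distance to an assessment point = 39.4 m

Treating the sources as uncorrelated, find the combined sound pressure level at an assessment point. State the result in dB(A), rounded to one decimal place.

82.8 dB(A)

First find each source's level at the receiver (point-source: −20·log₁₀(r/r_ref)), then combine on an intensity basis.
blower: 76.0 − 20·log₁₀(31.6/2.6) = 76.0 − 21.69 = 54.31 dB(A).
CNC lathe: 89.0 − 20·log₁₀(3.9/1.9) = 89.0 − 6.25 = 82.75 dB(A).
conveyor drive: 78.0 − 20·log₁₀(39.4/3.7) = 78.0 − 20.55 = 57.45 dB(A).
Σ 10^(L/10) = 1.894e+08 → L_total = 10·log₁₀(1.894e+08) = 82.77 dB(A).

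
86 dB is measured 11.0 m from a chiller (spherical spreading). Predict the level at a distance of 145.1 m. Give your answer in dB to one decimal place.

Point-source attenuation: ΔL = 20·log₁₀(r₂/r₁) = 20·log₁₀(145.1/11.0) = 22.405 dB.
L₂ = 86 − 20·log₁₀(145.1/11.0) = 86 − 22.405 = 63.59 dB.

63.6 dB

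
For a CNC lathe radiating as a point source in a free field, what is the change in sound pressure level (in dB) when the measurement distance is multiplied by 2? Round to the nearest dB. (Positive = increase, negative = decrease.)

-6 dB

A point source loses 6 dB per doubling of distance; generally ΔL = −20·log₁₀(r₂/r₁).
ΔL = −20·log₁₀(2) = -6.02 dB.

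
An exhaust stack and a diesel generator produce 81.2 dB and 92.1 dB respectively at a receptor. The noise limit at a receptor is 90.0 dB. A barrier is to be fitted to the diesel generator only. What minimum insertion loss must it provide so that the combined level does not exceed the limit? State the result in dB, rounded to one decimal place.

2.7 dB

Everything except the diesel generator sums to 10^(81.2/10) = 1.318e+08 in linear terms, 81.20 dB.
The limit corresponds to 10^(90.0/10) = 1.000e+09; subtracting the fixed part leaves 8.682e+08 for the diesel generator, i.e. 89.39 dB.
So the diesel generator must be reduced from 92.1 to 89.39 dB: IL = 2.71 dB.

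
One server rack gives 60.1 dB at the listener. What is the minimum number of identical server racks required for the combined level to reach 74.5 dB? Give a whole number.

N identical sources give L₁ + 10·log₁₀ N, so require 10·log₁₀ N ≥ 74.5 − 60.1 = 14.4 dB.
N ≥ 10^(14.4/10) = 27.542, so N = 28.

28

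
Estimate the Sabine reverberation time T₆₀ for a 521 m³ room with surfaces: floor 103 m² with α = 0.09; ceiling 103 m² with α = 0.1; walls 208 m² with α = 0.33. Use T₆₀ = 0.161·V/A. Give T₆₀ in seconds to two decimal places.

Summing Sᵢαᵢ: 103·0.09 + 103·0.1 + 208·0.33 = 88.21 m².
T₆₀ = 0.161·V/A = 0.161·521/88.21 = 0.951 s.

0.95 s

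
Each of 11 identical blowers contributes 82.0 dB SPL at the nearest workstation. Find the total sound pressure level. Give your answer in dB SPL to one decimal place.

92.4 dB SPL

L_total = L₁ + 10·log₁₀ N for N identical incoherent sources.
L_total = 82.0 + 10·log₁₀(11) = 82.0 + 10.414 = 92.41 dB SPL.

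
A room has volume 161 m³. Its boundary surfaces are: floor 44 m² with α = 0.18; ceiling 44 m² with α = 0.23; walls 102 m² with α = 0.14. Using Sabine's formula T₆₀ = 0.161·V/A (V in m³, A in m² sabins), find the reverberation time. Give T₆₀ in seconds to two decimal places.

0.80 s

Total absorption A = 44·0.18 + 44·0.23 + 102·0.14 = 32.32 m² sabins.
T₆₀ = 0.161·V/A = 0.161·161/32.32 = 0.802 s.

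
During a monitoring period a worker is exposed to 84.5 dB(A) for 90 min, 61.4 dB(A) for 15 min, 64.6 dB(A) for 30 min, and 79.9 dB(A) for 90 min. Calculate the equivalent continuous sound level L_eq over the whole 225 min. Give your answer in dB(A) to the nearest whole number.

The energy average is taken in the linear domain: L_eq = 10·log₁₀[(Σ tᵢ·10^(Lᵢ/10))/T], T = 225 min.
Σ tᵢ·10^(Lᵢ/10) = 90·10^(84.5/10) + 15·10^(61.4/10) + 30·10^(64.6/10) + 90·10^(79.9/10) = 3.427e+10.
L_eq = 10·log₁₀(3.427e+10/225) = 81.83 dB(A).

82 dB(A)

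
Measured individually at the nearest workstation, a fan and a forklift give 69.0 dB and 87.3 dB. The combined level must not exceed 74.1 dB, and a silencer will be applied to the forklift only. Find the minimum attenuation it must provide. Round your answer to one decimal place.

The untreated sources together contribute 10^(69.0/10) = 7.943e+06, i.e. 69.00 dB.
To meet 74.1 dB overall, the treated forklift may contribute at most 10^(74.1/10) − 7.943e+06 = 1.776e+07, i.e. 72.49 dB.
Required insertion loss = 87.3 − 72.49 = 14.81 dB.

14.8 dB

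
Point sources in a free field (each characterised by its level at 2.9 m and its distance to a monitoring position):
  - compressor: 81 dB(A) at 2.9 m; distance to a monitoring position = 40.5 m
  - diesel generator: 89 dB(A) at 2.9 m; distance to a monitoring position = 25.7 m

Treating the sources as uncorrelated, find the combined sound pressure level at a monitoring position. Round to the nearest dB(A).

First find each source's level at the receiver (point-source: −20·log₁₀(r/r_ref)), then combine on an intensity basis.
compressor: 81 − 20·log₁₀(40.5/2.9) = 81 − 22.90 = 58.10 dB(A).
diesel generator: 89 − 20·log₁₀(25.7/2.9) = 89 − 18.95 = 70.05 dB(A).
Σ 10^(L/10) = 1.076e+07 → L_total = 10·log₁₀(1.076e+07) = 70.32 dB(A).

70 dB(A)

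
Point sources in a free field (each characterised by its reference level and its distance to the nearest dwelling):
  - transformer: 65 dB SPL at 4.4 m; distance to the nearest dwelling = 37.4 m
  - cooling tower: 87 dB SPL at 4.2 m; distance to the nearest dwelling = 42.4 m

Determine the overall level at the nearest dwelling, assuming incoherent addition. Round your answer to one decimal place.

Apply inverse-square spreading to bring every level to the receiver, then sum 10^(L/10).
transformer: 65 − 20·log₁₀(37.4/4.4) = 65 − 18.59 = 46.41 dB SPL.
cooling tower: 87 − 20·log₁₀(42.4/4.2) = 87 − 20.08 = 66.92 dB SPL.
Σ 10^(L/10) = 4.962e+06 → L_total = 10·log₁₀(4.962e+06) = 66.96 dB SPL.

67.0 dB SPL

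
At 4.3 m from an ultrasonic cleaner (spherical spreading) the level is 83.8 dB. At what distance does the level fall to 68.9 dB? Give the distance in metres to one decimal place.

Point-source spreading drops the level by 20·log₁₀(r₂/r₁); inverting, r₂/r₁ = 10^(ΔL/20).
r₂ = 4.3·10^((83.8−68.9)/20) = 4.3·10^(14.9/20) = 23.90 m.

23.9 m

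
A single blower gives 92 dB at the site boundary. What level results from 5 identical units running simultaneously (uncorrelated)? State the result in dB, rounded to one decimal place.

99.0 dB

With 5 equal, uncorrelated contributions the intensity is 5× that of one unit, giving a rise of 10·log₁₀ 5.
L_total = 92 + 10·log₁₀(5) = 92 + 6.990 = 98.99 dB.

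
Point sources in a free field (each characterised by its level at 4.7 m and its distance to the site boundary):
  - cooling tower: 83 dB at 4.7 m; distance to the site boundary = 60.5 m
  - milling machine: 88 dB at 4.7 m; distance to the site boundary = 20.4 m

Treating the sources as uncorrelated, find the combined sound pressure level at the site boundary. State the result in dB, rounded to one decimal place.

75.4 dB

First find each source's level at the receiver (point-source: −20·log₁₀(r/r_ref)), then combine on an intensity basis.
cooling tower: 83 − 20·log₁₀(60.5/4.7) = 83 − 22.19 = 60.81 dB.
milling machine: 88 − 20·log₁₀(20.4/4.7) = 88 − 12.75 = 75.25 dB.
Σ 10^(L/10) = 3.470e+07 → L_total = 10·log₁₀(3.470e+07) = 75.40 dB.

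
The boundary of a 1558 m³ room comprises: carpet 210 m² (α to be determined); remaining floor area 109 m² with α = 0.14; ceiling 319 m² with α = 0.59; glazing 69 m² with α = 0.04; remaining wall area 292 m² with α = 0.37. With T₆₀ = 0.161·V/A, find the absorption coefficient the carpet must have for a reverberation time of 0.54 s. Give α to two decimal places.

0.72

From T₆₀ = 0.161·V/A, the target T₆₀ = 0.54 s needs A = 0.161·1558/0.54 = 464.51 m².
Absorption from the other surfaces = 109·0.14 + 319·0.59 + 69·0.04 + 292·0.37 = 314.27 m², so the carpet must supply 150.24 m² over 210 m².
α = 150.24/210 = 0.715.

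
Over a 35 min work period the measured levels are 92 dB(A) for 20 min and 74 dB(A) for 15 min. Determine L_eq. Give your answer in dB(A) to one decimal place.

89.6 dB(A)

L_eq = 10·log₁₀[(1/T)·Σ tᵢ·10^(Lᵢ/10)] with T = 35 min.
Σ tᵢ·10^(Lᵢ/10) = 20·10^(92/10) + 15·10^(74/10) = 3.207e+10.
L_eq = 10·log₁₀(3.207e+10/35) = 89.62 dB(A).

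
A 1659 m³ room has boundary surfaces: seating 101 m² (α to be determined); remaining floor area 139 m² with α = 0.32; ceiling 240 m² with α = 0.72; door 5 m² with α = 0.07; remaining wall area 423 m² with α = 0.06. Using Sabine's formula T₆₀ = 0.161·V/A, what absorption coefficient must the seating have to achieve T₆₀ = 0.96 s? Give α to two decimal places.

0.35

Required total absorption A = 0.161·1659/0.96 = 278.23 m².
Absorption from the other surfaces = 139·0.32 + 240·0.72 + 5·0.07 + 423·0.06 = 243.01 m², so the seating must supply 35.22 m² over 101 m².
α = 35.22/101 = 0.349.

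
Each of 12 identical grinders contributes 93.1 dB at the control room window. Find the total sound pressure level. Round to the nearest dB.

With 12 equal, uncorrelated contributions the intensity is 12× that of one unit, giving a rise of 10·log₁₀ 12.
L_total = 93.1 + 10·log₁₀(12) = 93.1 + 10.792 = 103.89 dB.

104 dB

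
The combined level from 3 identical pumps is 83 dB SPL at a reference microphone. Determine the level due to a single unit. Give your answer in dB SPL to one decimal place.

For N identical incoherent sources L_total = L₁ + 10·log₁₀ N, so L₁ = 83 − 10·log₁₀(3) = 83 − 4.771.

78.2 dB SPL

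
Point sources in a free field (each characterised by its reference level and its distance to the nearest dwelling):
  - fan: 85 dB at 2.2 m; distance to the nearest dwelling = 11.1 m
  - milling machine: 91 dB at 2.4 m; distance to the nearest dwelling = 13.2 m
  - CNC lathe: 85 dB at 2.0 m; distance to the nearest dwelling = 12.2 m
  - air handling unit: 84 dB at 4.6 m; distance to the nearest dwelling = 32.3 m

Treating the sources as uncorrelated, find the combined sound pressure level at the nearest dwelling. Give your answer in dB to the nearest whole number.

78 dB

First find each source's level at the receiver (point-source: −20·log₁₀(r/r_ref)), then combine on an intensity basis.
fan: 85 − 20·log₁₀(11.1/2.2) = 85 − 14.06 = 70.94 dB.
milling machine: 91 − 20·log₁₀(13.2/2.4) = 91 − 14.81 = 76.19 dB.
CNC lathe: 85 − 20·log₁₀(12.2/2.0) = 85 − 15.71 = 69.29 dB.
air handling unit: 84 − 20·log₁₀(32.3/4.6) = 84 − 16.93 = 67.07 dB.
Σ 10^(L/10) = 6.763e+07 → L_total = 10·log₁₀(6.763e+07) = 78.30 dB.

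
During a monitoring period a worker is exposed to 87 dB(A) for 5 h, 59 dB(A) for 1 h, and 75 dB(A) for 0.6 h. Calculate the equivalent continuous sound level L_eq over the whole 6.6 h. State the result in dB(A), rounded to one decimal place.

The energy average is taken in the linear domain: L_eq = 10·log₁₀[(Σ tᵢ·10^(Lᵢ/10))/T], T = 6.6 h.
Σ tᵢ·10^(Lᵢ/10) = 5·10^(87/10) + 1·10^(59/10) + 0.6·10^(75/10) = 2.526e+09.
L_eq = 10·log₁₀(2.526e+09/6.6) = 85.83 dB(A).

85.8 dB(A)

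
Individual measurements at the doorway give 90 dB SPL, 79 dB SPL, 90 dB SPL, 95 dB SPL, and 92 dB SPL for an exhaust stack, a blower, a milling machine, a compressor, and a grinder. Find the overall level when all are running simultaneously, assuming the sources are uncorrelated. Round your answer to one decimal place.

For uncorrelated sources the intensities add, so convert each level to linear form, sum, and take 10·log₁₀ of the total.
Σ 10^(L/10) = 10^(90/10) + 10^(79/10) + 10^(90/10) + 10^(95/10) + 10^(92/10) = 6.827e+09.
L_total = 10·log₁₀(6.827e+09) = 98.34 dB SPL.

98.3 dB SPL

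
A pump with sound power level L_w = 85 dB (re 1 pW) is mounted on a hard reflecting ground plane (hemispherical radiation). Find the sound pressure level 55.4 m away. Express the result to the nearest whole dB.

42 dB

L_p = L_w − 10·log₁₀(2π·r²) with r = 55.4 m.
2π·r² = 1.928e+04 m², 10·log₁₀ of that is 42.852 dB.
L_p = 85 − 42.852 = 42.15 dB.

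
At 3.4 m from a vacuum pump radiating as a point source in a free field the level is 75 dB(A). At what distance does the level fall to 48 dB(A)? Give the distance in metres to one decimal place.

For a point source L₁ − L₂ = 20·log₁₀(r₂/r₁), so r₂ = r₁·10^((L₁−L₂)/20).
r₂ = 3.4·10^((75−48)/20) = 3.4·10^(27.0/20) = 76.12 m.

76.1 m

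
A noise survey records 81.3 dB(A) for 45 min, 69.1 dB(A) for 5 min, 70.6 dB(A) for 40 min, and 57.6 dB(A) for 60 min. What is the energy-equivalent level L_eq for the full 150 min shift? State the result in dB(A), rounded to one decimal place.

The energy average is taken in the linear domain: L_eq = 10·log₁₀[(Σ tᵢ·10^(Lᵢ/10))/T], T = 150 min.
Σ tᵢ·10^(Lᵢ/10) = 45·10^(81.3/10) + 5·10^(69.1/10) + 40·10^(70.6/10) + 60·10^(57.6/10) = 6.605e+09.
L_eq = 10·log₁₀(6.605e+09/150) = 76.44 dB(A).

76.4 dB(A)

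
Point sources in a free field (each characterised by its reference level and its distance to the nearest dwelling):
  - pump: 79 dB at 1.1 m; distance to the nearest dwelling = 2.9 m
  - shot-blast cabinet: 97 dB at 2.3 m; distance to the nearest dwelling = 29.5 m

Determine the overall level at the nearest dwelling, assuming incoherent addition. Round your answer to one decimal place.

Propagate each source to the receiver with L = L_ref − 20·log₁₀(r/r_ref), then add intensities.
pump: 79 − 20·log₁₀(2.9/1.1) = 79 − 8.42 = 70.58 dB.
shot-blast cabinet: 97 − 20·log₁₀(29.5/2.3) = 97 − 22.16 = 74.84 dB.
Σ 10^(L/10) = 4.189e+07 → L_total = 10·log₁₀(4.189e+07) = 76.22 dB.

76.2 dB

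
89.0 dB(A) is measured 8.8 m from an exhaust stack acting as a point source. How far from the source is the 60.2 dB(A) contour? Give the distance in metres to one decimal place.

242.4 m

For a point source L₁ − L₂ = 20·log₁₀(r₂/r₁), so r₂ = r₁·10^((L₁−L₂)/20).
r₂ = 8.8·10^((89.0−60.2)/20) = 8.8·10^(28.8/20) = 242.37 m.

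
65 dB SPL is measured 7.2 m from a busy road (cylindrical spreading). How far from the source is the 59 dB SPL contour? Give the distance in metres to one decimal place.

For a line source L₁ − L₂ = 10·log₁₀(r₂/r₁), so r₂ = r₁·10^((L₁−L₂)/10).
r₂ = 7.2·10^((65−59)/10) = 7.2·10^(6.0/10) = 28.66 m.

28.7 m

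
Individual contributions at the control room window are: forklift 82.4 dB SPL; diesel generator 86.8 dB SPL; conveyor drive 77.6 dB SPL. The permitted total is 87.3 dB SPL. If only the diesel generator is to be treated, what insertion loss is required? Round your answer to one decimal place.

1.9 dB

Everything except the diesel generator sums to 10^(82.4/10) + 10^(77.6/10) = 2.313e+08 in linear terms, 83.64 dB SPL.
To meet 87.3 dB SPL overall, the treated diesel generator may contribute at most 10^(87.3/10) − 2.313e+08 = 3.057e+08, i.e. 84.85 dB SPL.
Required insertion loss = 86.8 − 84.85 = 1.95 dB.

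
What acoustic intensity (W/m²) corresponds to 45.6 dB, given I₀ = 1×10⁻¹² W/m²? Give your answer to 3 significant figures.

3.63e-08 W/m²

I = I₀·10^(L/10) = 10⁻¹² × 10^(45.6/10) = 10^(-7.440).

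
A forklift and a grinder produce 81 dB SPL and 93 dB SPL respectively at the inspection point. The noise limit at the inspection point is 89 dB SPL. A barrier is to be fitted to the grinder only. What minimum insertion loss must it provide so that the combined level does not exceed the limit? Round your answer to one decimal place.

4.7 dB

Everything except the grinder sums to 10^(81/10) = 1.259e+08 in linear terms, 81.00 dB SPL.
To meet 89 dB SPL overall, the treated grinder may contribute at most 10^(89/10) − 1.259e+08 = 6.684e+08, i.e. 88.25 dB SPL.
So the grinder must be reduced from 93 to 88.25 dB SPL: IL = 4.75 dB.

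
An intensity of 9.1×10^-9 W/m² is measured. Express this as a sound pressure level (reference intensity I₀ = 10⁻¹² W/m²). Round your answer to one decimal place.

39.6 dB

L = 10·log₁₀(I/I₀) = 10·log₁₀(9.1×10^-9/10⁻¹²) = 10·log₁₀(9.1×10^3).
L = 10·(0.9590 + 3) = 39.59 dB.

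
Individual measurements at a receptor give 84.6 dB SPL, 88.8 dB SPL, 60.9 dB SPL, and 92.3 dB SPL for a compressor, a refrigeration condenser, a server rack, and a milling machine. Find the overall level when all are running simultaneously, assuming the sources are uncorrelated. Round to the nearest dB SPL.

Incoherent sources combine by intensity addition: L_total = 10·log₁₀(Σ 10^(L_i/10)).
Σ 10^(L/10) = 10^(84.6/10) + 10^(88.8/10) + 10^(60.9/10) + 10^(92.3/10) = 2.746e+09.
L_total = 10·log₁₀(2.746e+09) = 94.39 dB SPL.

94 dB SPL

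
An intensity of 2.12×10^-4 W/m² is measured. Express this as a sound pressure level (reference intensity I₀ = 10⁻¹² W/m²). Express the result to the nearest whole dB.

83 dB

I/I₀ = 2.12×10^-4/10⁻¹² = 2.12×10^8, and L = 10·log₁₀(I/I₀).
L = 10·(0.3263 + 8) = 83.26 dB.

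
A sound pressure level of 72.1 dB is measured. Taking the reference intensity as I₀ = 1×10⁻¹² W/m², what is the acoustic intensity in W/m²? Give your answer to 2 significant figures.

1.6e-05 W/m²

I/I₀ = 10^(72.1/10) = 1.622e+07, so I = 1.622e+07 × 10⁻¹² W/m².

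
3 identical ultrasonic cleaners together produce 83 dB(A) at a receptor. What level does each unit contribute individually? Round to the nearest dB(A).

78 dB(A)

For N identical incoherent sources L_total = L₁ + 10·log₁₀ N, so L₁ = 83 − 10·log₁₀(3) = 83 − 4.771.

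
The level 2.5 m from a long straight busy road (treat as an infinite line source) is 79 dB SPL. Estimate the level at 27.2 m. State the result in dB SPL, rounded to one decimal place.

Cylindrical spreading from a line source gives a 10·log₁₀(r₂/r₁) drop.
L₂ = 79 − 10·log₁₀(27.2/2.5) = 79 − 10.366 = 68.63 dB SPL.

68.6 dB SPL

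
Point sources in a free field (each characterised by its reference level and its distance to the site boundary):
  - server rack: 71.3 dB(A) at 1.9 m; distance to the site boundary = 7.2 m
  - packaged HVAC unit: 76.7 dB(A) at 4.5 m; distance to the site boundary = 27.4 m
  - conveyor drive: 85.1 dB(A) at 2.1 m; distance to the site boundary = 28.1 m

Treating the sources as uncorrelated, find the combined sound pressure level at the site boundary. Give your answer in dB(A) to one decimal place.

66.0 dB(A)

Apply inverse-square spreading to bring every level to the receiver, then sum 10^(L/10).
server rack: 71.3 − 20·log₁₀(7.2/1.9) = 71.3 − 11.57 = 59.73 dB(A).
packaged HVAC unit: 76.7 − 20·log₁₀(27.4/4.5) = 76.7 − 15.69 = 61.01 dB(A).
conveyor drive: 85.1 − 20·log₁₀(28.1/2.1) = 85.1 − 22.53 = 62.57 dB(A).
Σ 10^(L/10) = 4.008e+06 → L_total = 10·log₁₀(4.008e+06) = 66.03 dB(A).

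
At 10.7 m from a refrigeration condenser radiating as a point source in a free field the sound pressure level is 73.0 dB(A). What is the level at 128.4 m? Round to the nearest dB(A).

Point-source attenuation: ΔL = 20·log₁₀(r₂/r₁) = 20·log₁₀(128.4/10.7) = 21.584 dB.
L₂ = 73.0 − 20·log₁₀(128.4/10.7) = 73.0 − 21.584 = 51.42 dB(A).

51 dB(A)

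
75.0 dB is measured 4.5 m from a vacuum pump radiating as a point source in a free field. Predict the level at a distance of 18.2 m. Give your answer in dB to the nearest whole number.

For a point source, L₂ = L₁ − 20·log₁₀(r₂/r₁).
L₂ = 75.0 − 20·log₁₀(18.2/4.5) = 75.0 − 12.137 = 62.86 dB.

63 dB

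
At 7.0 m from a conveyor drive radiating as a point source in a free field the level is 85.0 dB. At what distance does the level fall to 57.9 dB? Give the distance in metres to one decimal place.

158.5 m

Point-source spreading drops the level by 20·log₁₀(r₂/r₁); inverting, r₂/r₁ = 10^(ΔL/20).
r₂ = 7.0·10^((85.0−57.9)/20) = 7.0·10^(27.1/20) = 158.53 m.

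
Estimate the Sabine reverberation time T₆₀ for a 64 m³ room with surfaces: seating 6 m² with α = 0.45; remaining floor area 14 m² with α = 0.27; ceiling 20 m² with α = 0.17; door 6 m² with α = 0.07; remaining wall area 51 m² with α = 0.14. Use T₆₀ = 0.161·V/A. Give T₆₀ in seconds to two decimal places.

Total absorption A = 6·0.45 + 14·0.27 + 20·0.17 + 6·0.07 + 51·0.14 = 17.44 m² sabins.
T₆₀ = 0.161·V/A = 0.161·64/17.44 = 0.591 s.

0.59 s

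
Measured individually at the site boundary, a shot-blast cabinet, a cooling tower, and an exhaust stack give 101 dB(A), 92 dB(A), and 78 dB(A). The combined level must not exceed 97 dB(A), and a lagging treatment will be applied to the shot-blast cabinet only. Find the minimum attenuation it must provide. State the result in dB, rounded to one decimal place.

5.7 dB

Fixed contribution from the other sources: Σ 10^(L/10) = 10^(92/10) + 10^(78/10) = 1.648e+09 (92.17 dB(A)).
To meet 97 dB(A) overall, the treated shot-blast cabinet may contribute at most 10^(97/10) − 1.648e+09 = 3.364e+09, i.e. 95.27 dB(A).
So the shot-blast cabinet must be reduced from 101 to 95.27 dB(A): IL = 5.73 dB.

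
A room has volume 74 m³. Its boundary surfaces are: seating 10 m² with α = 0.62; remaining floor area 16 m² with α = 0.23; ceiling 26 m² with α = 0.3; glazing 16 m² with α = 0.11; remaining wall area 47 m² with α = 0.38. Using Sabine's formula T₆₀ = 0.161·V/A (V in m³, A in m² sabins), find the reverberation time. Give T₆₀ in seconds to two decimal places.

0.32 s

A = Σ Sᵢαᵢ = 10·0.62 + 16·0.23 + 26·0.3 + 16·0.11 + 47·0.38 = 37.30 m².
T₆₀ = 0.161·V/A = 0.161·74/37.30 = 0.319 s.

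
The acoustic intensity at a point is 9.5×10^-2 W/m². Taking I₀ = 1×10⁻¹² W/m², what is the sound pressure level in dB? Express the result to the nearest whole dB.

110 dB

L = 10·log₁₀(I/I₀) = 10·log₁₀(9.5×10^-2/10⁻¹²) = 10·log₁₀(9.5×10^10).
L = 10·(0.9777 + 10) = 109.78 dB.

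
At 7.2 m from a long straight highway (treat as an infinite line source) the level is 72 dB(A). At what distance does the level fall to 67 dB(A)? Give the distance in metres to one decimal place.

For a line source L₁ − L₂ = 10·log₁₀(r₂/r₁), so r₂ = r₁·10^((L₁−L₂)/10).
r₂ = 7.2·10^((72−67)/10) = 7.2·10^(5.0/10) = 22.77 m.

22.8 m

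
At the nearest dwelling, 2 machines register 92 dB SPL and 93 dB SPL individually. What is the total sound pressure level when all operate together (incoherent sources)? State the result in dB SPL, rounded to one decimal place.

Incoherent sources combine by intensity addition: L_total = 10·log₁₀(Σ 10^(L_i/10)).
Σ 10^(L/10) = 10^(92/10) + 10^(93/10) = 3.580e+09.
L_total = 10·log₁₀(3.580e+09) = 95.54 dB SPL.

95.5 dB SPL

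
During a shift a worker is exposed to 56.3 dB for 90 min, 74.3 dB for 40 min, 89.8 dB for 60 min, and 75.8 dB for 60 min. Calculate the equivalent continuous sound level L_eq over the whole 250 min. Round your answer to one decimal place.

The energy average is taken in the linear domain: L_eq = 10·log₁₀[(Σ tᵢ·10^(Lᵢ/10))/T], T = 250 min.
Σ tᵢ·10^(Lᵢ/10) = 90·10^(56.3/10) + 40·10^(74.3/10) + 60·10^(89.8/10) + 60·10^(75.8/10) = 6.070e+10.
L_eq = 10·log₁₀(6.070e+10/250) = 83.85 dB.

83.9 dB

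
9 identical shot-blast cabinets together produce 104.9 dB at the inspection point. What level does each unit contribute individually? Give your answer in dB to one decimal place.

9 equal contributions raise the level by 10·log₁₀ 9 = 9.542 dB, so each unit alone gives 104.9 − 9.542.

95.4 dB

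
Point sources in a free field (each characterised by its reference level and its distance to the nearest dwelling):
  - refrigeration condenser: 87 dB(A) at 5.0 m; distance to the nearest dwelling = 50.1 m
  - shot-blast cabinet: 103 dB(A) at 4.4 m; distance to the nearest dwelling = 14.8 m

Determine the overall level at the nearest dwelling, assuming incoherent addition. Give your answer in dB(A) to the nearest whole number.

92 dB(A)

Apply inverse-square spreading to bring every level to the receiver, then sum 10^(L/10).
refrigeration condenser: 87 − 20·log₁₀(50.1/5.0) = 87 − 20.02 = 66.98 dB(A).
shot-blast cabinet: 103 − 20·log₁₀(14.8/4.4) = 103 − 10.54 = 92.46 dB(A).
Σ 10^(L/10) = 1.769e+09 → L_total = 10·log₁₀(1.769e+09) = 92.48 dB(A).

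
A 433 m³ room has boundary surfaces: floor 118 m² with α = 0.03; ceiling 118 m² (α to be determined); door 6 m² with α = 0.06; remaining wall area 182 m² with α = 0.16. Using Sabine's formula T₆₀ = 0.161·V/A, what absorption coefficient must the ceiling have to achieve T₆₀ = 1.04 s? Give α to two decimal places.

0.29

Required total absorption A = 0.161·433/1.04 = 67.03 m².
Absorption from the other surfaces = 118·0.03 + 6·0.06 + 182·0.16 = 33.02 m², so the ceiling must supply 34.01 m² over 118 m².
α = 34.01/118 = 0.288.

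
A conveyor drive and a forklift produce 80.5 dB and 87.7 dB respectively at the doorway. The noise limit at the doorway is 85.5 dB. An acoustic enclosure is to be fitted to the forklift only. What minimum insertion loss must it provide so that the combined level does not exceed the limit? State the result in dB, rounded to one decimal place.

3.9 dB

Fixed contribution from the other source: Σ 10^(L/10) = 10^(80.5/10) = 1.122e+08 (80.50 dB).
The limit corresponds to 10^(85.5/10) = 3.548e+08; subtracting the fixed part leaves 2.426e+08 for the forklift, i.e. 83.85 dB.
So the forklift must be reduced from 87.7 to 83.85 dB: IL = 3.85 dB.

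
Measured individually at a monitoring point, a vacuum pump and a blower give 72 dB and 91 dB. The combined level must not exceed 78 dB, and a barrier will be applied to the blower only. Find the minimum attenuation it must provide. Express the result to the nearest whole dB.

Fixed contribution from the other source: Σ 10^(L/10) = 10^(72/10) = 1.585e+07 (72.00 dB).
The limit corresponds to 10^(78/10) = 6.310e+07; subtracting the fixed part leaves 4.725e+07 for the blower, i.e. 76.74 dB.
Required insertion loss = 91 − 76.74 = 14.26 dB.

14 dB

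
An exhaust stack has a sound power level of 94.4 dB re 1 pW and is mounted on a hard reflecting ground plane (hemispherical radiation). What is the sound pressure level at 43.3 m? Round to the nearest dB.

The power spreads over a hemisphere of area 2π·r², so L_p = L_w − 10·log₁₀(2π·r²).
2π·r² = 1.178e+04 m², 10·log₁₀ of that is 40.712 dB.
L_p = 94.4 − 40.712 = 53.69 dB.

54 dB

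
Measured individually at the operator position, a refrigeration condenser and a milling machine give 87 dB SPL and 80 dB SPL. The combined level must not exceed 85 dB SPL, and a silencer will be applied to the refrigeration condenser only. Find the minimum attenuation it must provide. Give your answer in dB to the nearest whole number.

The untreated sources together contribute 10^(80/10) = 1.000e+08, i.e. 80.00 dB SPL.
To meet 85 dB SPL overall, the treated refrigeration condenser may contribute at most 10^(85/10) − 1.000e+08 = 2.162e+08, i.e. 83.35 dB SPL.
Required insertion loss = 87 − 83.35 = 3.65 dB.

4 dB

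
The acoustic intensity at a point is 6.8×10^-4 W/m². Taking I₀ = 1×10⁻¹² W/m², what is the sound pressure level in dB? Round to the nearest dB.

88 dB

L = 10·log₁₀(I/I₀) = 10·log₁₀(6.8×10^-4/10⁻¹²) = 10·log₁₀(6.8×10^8).
L = 10·(0.8325 + 8) = 88.33 dB.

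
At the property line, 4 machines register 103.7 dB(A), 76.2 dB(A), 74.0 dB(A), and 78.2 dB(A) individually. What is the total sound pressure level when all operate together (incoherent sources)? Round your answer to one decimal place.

For uncorrelated sources the intensities add, so convert each level to linear form, sum, and take 10·log₁₀ of the total.
Σ 10^(L/10) = 10^(103.7/10) + 10^(76.2/10) + 10^(74.0/10) + 10^(78.2/10) = 2.358e+10.
L_total = 10·log₁₀(2.358e+10) = 103.72 dB(A).

103.7 dB(A)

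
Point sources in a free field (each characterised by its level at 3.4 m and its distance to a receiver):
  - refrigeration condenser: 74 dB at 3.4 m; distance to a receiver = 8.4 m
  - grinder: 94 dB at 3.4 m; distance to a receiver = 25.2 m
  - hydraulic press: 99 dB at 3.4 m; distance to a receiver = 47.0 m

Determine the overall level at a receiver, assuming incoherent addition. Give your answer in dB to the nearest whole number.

80 dB

Propagate each source to the receiver with L = L_ref − 20·log₁₀(r/r_ref), then add intensities.
refrigeration condenser: 74 − 20·log₁₀(8.4/3.4) = 74 − 7.86 = 66.14 dB.
grinder: 94 − 20·log₁₀(25.2/3.4) = 94 − 17.40 = 76.60 dB.
hydraulic press: 99 − 20·log₁₀(47.0/3.4) = 99 − 22.81 = 76.19 dB.
Σ 10^(L/10) = 9.141e+07 → L_total = 10·log₁₀(9.141e+07) = 79.61 dB.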